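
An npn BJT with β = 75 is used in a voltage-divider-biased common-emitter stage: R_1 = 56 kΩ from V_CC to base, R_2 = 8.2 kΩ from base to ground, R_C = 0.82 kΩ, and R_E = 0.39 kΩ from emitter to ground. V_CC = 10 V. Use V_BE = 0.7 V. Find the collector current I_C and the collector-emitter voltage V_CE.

I_C ≈ 1.2 mA, V_CE ≈ 8.6 V

Thevenize the base divider: V_Th = V_CC·R_2/(R_1+R_2) = 10×8.2/64.2 = 1.28 V, R_Th = R_1‖R_2 = 7.15 kΩ.
Base-emitter loop: V_Th = I_B·R_Th + V_BE + (β+1)I_B·R_E, so I_B = (1.28 − 0.7) / (7.15 + 76×0.39) = 0.0157 mA.
I_C = β·I_B = 75×0.0157 = 1.18 mA, and I_E = (β+1)I_B = 1.19 mA.
V_CE = V_CC − I_C·R_C − I_E·R_E = 10 − 1.18×0.82 − 1.19×0.39 = 8.57 V.
V_CE = 8.57 V > 0.2 V confirms active-region operation.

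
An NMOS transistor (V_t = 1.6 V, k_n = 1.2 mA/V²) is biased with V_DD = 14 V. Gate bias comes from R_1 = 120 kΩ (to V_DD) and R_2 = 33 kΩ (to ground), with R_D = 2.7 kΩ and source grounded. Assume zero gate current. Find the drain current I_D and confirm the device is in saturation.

I_D ≈ 1.2 mA

V_G = V_DD·R_2/(R_1+R_2) = 14×33/153 = 3.02 V. With the source grounded, V_GS = V_G = 3.02 V.
Assume saturation: I_D = (k_n/2)(V_GS − V_t)² = (1.2/2)×(3.02 − 1.6)² = 0.6×1.42² = 1.21 mA.
V_DS = V_DD − I_D·R_D = 14 − 1.21×2.7 = 10.7 V.
Saturation requires V_DS ≥ V_GS − V_t = 1.42 V; 10.7 ≥ 1.42 ✓.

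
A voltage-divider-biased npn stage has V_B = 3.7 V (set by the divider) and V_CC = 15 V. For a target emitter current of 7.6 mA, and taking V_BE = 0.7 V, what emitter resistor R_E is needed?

V_E = V_B − V_BE = 3.7 − 0.7 = 3 V.
R_E = V_E / I_E = 3 / 7.6 = 0.395 kΩ.

R_E ≈ 0.39 kΩ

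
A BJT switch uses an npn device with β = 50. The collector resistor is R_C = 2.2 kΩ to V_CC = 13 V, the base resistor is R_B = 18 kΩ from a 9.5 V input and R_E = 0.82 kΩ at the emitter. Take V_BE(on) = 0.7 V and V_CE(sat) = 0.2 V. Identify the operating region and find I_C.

Assume active: I_B = (9.5 − 0.7)/(18 + 51×0.82) = 0.147 mA, I_C = β·I_B = 7.36 mA.
Then V_CE = 13 − 7.36×2.2 − 7.5×0.82 = -9.33 V < 0.2 V — the active assumption fails.
Re-solve with V_CE = 0.2 V. KCL at the emitter: V_E/R_E = (V_BB−0.7−V_E)/R_B + (V_CC−0.2−V_E)/R_C, giving V_E = 3.65 V.
I_C = (V_CC − 0.2 − V_E)/R_C = (12.8 − 3.65)/2.2 = 4.16 mA.
Check: I_B = (8.8 − 3.65)/18 = 0.286 mA, and β·I_B = 14.3 mA > I_C, confirming saturation.

saturation; I_C ≈ 4.2 mA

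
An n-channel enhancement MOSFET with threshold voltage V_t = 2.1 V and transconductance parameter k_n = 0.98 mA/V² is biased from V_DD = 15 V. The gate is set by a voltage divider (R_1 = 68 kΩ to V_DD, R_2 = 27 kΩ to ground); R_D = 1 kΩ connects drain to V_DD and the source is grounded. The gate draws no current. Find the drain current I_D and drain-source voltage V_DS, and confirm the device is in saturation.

I_D ≈ 2.3 mA, V_DS ≈ 13 V

V_G = V_DD·R_2/(R_1+R_2) = 15×27/95 = 4.26 V. With the source grounded, V_GS = V_G = 4.26 V.
Assume saturation: I_D = (k_n/2)(V_GS − V_t)² = (0.98/2)×(4.26 − 2.1)² = 0.49×2.16² = 2.29 mA.
V_DS = V_DD − I_D·R_D = 15 − 2.29×1 = 12.7 V.
Saturation requires V_DS ≥ V_GS − V_t = 2.16 V; 12.7 ≥ 2.16 ✓.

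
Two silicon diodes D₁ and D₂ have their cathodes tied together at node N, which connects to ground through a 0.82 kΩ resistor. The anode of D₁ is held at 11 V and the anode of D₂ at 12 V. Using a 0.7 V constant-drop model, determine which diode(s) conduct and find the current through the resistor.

Only D₂ conducts; I_R ≈ 14 mA

Assume both conduct. Then node N would need to be at both 11−0.7 = 10.3 V and 12−0.7 = 11.3 V, which is impossible.
Assume only D₂ conducts: V_N = 12 − 0.7 = 11.3 V, so I_R = 11.3/0.82 = 13.8 mA.
Check D₁: its anode-to-cathode voltage is 11 − 11.3 = -0.3 V < 0.7 V, so it is off. The assumption is consistent.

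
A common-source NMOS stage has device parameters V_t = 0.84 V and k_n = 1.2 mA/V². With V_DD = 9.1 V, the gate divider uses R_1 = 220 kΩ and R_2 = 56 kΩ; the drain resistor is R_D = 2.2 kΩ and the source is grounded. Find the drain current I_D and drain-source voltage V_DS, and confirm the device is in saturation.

I_D ≈ 0.61 mA, V_DS ≈ 7.8 V

V_G = V_DD·R_2/(R_1+R_2) = 9.1×56/276 = 1.85 V. With the source grounded, V_GS = V_G = 1.85 V.
Assume saturation: I_D = (k_n/2)(V_GS − V_t)² = (1.2/2)×(1.85 − 0.84)² = 0.6×1.01² = 0.608 mA.
V_DS = V_DD − I_D·R_D = 9.1 − 0.608×2.2 = 7.76 V.
Saturation requires V_DS ≥ V_GS − V_t = 1.01 V; 7.76 ≥ 1.01 ✓.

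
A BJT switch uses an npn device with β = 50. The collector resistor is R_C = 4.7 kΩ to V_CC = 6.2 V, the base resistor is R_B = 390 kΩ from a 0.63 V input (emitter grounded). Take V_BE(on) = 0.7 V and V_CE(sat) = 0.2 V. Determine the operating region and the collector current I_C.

cutoff; I_C ≈ 0

V_BB = 0.63 V ≤ V_BE(on) = 0.7 V, so the base-emitter junction is not forward biased.
The transistor is in cutoff: I_B = I_C = 0.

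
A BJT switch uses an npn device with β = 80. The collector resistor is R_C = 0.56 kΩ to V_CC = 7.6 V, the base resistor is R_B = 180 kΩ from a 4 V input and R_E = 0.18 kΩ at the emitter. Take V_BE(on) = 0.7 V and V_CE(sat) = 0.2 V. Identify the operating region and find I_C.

Assume active. Base-emitter loop: I_B = (V_BB − V_BE)/(R_B + (β+1)R_E) = (4 − 0.7)/(180 + 81×0.18) = 0.017 mA.
I_C = β·I_B = 80×0.017 = 1.36 mA.
V_CE = V_CC − I_C·R_C − I_E·R_E = 7.6 − 1.36×0.56 − 1.37×0.18 = 6.59 V > V_CE(sat), so the active-region assumption holds.

active; I_C ≈ 1.4 mA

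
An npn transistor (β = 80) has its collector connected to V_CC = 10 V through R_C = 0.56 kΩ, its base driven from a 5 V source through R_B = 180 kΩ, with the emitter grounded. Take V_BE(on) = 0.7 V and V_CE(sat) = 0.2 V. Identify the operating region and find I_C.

Assume active. Base-emitter loop: I_B = (V_BB − V_BE)/R_B = (5 − 0.7)/180 = 0.0239 mA.
I_C = β·I_B = 80×0.0239 = 1.91 mA.
V_CE = V_CC − I_C·R_C = 10 − 1.91×0.56 = 8.93 V > V_CE(sat), so the active-region assumption holds.

active; I_C ≈ 1.9 mA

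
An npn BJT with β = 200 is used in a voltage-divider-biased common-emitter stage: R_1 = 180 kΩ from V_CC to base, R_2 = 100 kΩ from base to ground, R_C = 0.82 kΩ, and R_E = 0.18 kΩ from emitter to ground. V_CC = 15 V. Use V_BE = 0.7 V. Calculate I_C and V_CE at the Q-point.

Thevenize the base divider: V_Th = V_CC·R_2/(R_1+R_2) = 15×100/280 = 5.36 V, R_Th = R_1‖R_2 = 64.3 kΩ.
Base-emitter loop: V_Th = I_B·R_Th + V_BE + (β+1)I_B·R_E, so I_B = (5.36 − 0.7) / (64.3 + 201×0.18) = 0.0464 mA.
I_C = β·I_B = 200×0.0464 = 9.27 mA, and I_E = (β+1)I_B = 9.32 mA.
V_CE = V_CC − I_C·R_C − I_E·R_E = 15 − 9.27×0.82 − 9.32×0.18 = 5.72 V.
V_CE = 5.72 V > 0.2 V confirms active-region operation.

I_C ≈ 9.3 mA, V_CE ≈ 5.7 V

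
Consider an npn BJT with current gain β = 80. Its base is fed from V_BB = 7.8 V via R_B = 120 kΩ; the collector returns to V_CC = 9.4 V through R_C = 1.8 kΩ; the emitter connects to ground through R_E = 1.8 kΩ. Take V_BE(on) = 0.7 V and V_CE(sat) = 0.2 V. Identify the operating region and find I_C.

Assume active. Base-emitter loop: I_B = (V_BB − V_BE)/(R_B + (β+1)R_E) = (7.8 − 0.7)/(120 + 81×1.8) = 0.0267 mA.
I_C = β·I_B = 80×0.0267 = 2.14 mA.
V_CE = V_CC − I_C·R_C − I_E·R_E = 9.4 − 2.14×1.8 − 2.16×1.8 = 1.66 V > V_CE(sat), so the active-region assumption holds.

active; I_C ≈ 2.1 mA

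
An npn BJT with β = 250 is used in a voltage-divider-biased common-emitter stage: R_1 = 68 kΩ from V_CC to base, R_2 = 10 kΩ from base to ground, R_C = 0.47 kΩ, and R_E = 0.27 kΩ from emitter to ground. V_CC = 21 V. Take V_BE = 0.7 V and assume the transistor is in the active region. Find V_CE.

V_CE ≈ 16 V

Thevenize the base divider: V_Th = V_CC·R_2/(R_1+R_2) = 21×10/78 = 2.69 V, R_Th = R_1‖R_2 = 8.72 kΩ.
Base-emitter loop: V_Th = I_B·R_Th + V_BE + (β+1)I_B·R_E, so I_B = (2.69 − 0.7) / (8.72 + 251×0.27) = 0.026 mA.
I_C = β·I_B = 250×0.026 = 6.51 mA, and I_E = (β+1)I_B = 6.54 mA.
V_CE = V_CC − I_C·R_C − I_E·R_E = 21 − 6.51×0.47 − 6.54×0.27 = 16.2 V.
V_CE = 16.2 V > 0.2 V confirms active-region operation.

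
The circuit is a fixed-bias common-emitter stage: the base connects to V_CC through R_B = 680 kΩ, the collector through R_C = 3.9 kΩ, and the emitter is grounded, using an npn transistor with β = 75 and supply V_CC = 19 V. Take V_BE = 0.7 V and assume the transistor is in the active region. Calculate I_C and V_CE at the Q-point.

Base loop: V_CC = I_B·R_B + V_BE, so I_B = (19 − 0.7)/680 kΩ = 0.0269 mA.
In the active region I_C = β·I_B = 75 × 0.0269 = 2.02 mA.
Collector loop: V_CE = V_CC − I_C·R_C = 19 − 2.02×3.9 = 11.1 V.
Since V_CE = 11.1 V > V_CE(sat) ≈ 0.2 V, the transistor is in the active region as assumed.

I_C ≈ 2 mA, V_CE ≈ 11 V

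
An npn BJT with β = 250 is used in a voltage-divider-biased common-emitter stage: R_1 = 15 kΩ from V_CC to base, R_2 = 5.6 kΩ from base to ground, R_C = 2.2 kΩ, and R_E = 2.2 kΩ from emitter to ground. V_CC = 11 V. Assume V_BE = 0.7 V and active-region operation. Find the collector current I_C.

Thevenize the base divider: V_Th = V_CC·R_2/(R_1+R_2) = 11×5.6/20.6 = 2.99 V, R_Th = R_1‖R_2 = 4.08 kΩ.
Base-emitter loop: V_Th = I_B·R_Th + V_BE + (β+1)I_B·R_E, so I_B = (2.99 − 0.7) / (4.08 + 251×2.2) = 0.00412 mA.
I_C = β·I_B = 250×0.00412 = 1.03 mA, and I_E = (β+1)I_B = 1.03 mA.
V_CE = V_CC − I_C·R_C − I_E·R_E = 11 − 1.03×2.2 − 1.03×2.2 = 6.46 V.
V_CE = 6.46 V > 0.2 V confirms active-region operation.

I_C ≈ 1 mA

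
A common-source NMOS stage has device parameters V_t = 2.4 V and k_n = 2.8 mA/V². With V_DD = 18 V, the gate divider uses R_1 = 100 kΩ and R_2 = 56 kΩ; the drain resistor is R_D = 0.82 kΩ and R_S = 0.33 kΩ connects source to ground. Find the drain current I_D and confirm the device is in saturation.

V_G = V_DD·R_2/(R_1+R_2) = 18×56/156 = 6.46 V.
Assume saturation: I_D = (k_n/2)(V_GS − V_t)² with V_GS = V_G − I_D·R_S = 6.46 − 0.33·I_D.
Substituting gives 0.152·I_D² − 4.75·I_D + 23.1 = 0, with roots I_D = 6.02 or 25.2 mA.
The root I_D = 25.2 mA gives V_GS = -1.84 V ≤ V_t, so take I_D = 6.02 mA.
Then V_GS = 4.47 V and V_DS = V_DD − I_D(R_D+R_S) = 18 − 6.02×1.15 = 11.1 V.
Saturation requires V_DS ≥ V_GS − V_t = 2.07 V; 11.1 ≥ 2.07 ✓.

I_D ≈ 6 mA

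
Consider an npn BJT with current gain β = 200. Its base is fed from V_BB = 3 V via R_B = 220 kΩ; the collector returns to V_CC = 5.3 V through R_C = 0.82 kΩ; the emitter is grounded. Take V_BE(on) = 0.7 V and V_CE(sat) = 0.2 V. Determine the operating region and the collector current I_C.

active; I_C ≈ 2.1 mA

Assume active. Base-emitter loop: I_B = (V_BB − V_BE)/R_B = (3 − 0.7)/220 = 0.0105 mA.
I_C = β·I_B = 200×0.0105 = 2.09 mA.
V_CE = V_CC − I_C·R_C = 5.3 − 2.09×0.82 = 3.59 V > V_CE(sat), so the active-region assumption holds.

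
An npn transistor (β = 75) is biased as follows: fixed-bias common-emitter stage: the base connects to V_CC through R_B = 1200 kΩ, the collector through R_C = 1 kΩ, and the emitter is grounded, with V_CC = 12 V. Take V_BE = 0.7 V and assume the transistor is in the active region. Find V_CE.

V_CE ≈ 11 V

Base loop: V_CC = I_B·R_B + V_BE, so I_B = (12 − 0.7)/1200 kΩ = 0.00942 mA.
In the active region I_C = β·I_B = 75 × 0.00942 = 0.706 mA.
Collector loop: V_CE = V_CC − I_C·R_C = 12 − 0.706×1 = 11.3 V.
Since V_CE = 11.3 V > V_CE(sat) ≈ 0.2 V, the transistor is in the active region as assumed.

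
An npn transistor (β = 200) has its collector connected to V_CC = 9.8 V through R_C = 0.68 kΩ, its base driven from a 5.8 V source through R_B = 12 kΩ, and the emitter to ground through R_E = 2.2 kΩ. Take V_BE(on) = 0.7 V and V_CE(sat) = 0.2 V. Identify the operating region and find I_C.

active; I_C ≈ 2.2 mA

Assume active. Base-emitter loop: I_B = (V_BB − V_BE)/(R_B + (β+1)R_E) = (5.8 − 0.7)/(12 + 201×2.2) = 0.0112 mA.
I_C = β·I_B = 200×0.0112 = 2.25 mA.
V_CE = V_CC − I_C·R_C − I_E·R_E = 9.8 − 2.25×0.68 − 2.26×2.2 = 3.31 V > V_CE(sat), so the active-region assumption holds.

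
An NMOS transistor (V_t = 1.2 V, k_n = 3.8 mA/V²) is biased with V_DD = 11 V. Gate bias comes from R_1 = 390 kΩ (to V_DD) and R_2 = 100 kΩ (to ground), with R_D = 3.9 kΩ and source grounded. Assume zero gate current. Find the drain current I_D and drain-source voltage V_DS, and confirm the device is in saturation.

I_D ≈ 2.1 mA, V_DS ≈ 2.9 V

V_G = V_DD·R_2/(R_1+R_2) = 11×100/490 = 2.24 V. With the source grounded, V_GS = V_G = 2.24 V.
Assume saturation: I_D = (k_n/2)(V_GS − V_t)² = (3.8/2)×(2.24 − 1.2)² = 1.9×1.04² = 2.07 mA.
V_DS = V_DD − I_D·R_D = 11 − 2.07×3.9 = 2.91 V.
Saturation requires V_DS ≥ V_GS − V_t = 1.04 V; 2.91 ≥ 1.04 ✓.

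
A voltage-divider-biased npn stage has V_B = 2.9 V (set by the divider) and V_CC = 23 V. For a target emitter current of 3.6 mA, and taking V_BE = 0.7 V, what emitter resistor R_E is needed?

R_E ≈ 0.61 kΩ

V_E = V_B − V_BE = 2.9 − 0.7 = 2.2 V.
R_E = V_E / I_E = 2.2 / 3.6 = 0.611 kΩ.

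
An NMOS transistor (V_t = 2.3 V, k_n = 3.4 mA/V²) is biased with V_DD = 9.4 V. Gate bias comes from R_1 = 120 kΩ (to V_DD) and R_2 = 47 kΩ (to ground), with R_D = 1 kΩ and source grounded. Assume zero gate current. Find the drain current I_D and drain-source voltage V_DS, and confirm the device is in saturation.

V_G = V_DD·R_2/(R_1+R_2) = 9.4×47/167 = 2.65 V. With the source grounded, V_GS = V_G = 2.65 V.
Assume saturation: I_D = (k_n/2)(V_GS − V_t)² = (3.4/2)×(2.65 − 2.3)² = 1.7×0.346² = 0.203 mA.
V_DS = V_DD − I_D·R_D = 9.4 − 0.203×1 = 9.2 V.
Saturation requires V_DS ≥ V_GS − V_t = 0.346 V; 9.2 ≥ 0.346 ✓.

I_D ≈ 0.2 mA, V_DS ≈ 9.2 V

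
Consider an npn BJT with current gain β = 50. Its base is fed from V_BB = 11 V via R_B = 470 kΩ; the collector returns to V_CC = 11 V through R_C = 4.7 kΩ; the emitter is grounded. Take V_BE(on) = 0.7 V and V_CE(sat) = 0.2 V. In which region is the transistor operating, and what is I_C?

active; I_C ≈ 1.1 mA

Assume active. Base-emitter loop: I_B = (V_BB − V_BE)/R_B = (11 − 0.7)/470 = 0.0219 mA.
I_C = β·I_B = 50×0.0219 = 1.1 mA.
V_CE = V_CC − I_C·R_C = 11 − 1.1×4.7 = 5.85 V > V_CE(sat), so the active-region assumption holds.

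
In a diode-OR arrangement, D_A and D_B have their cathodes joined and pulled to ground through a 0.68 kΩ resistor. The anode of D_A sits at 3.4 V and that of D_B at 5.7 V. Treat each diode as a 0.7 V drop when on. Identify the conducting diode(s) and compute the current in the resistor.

Only D_B conducts; I_R ≈ 7.4 mA

Assume both conduct. Then node N would need to be at both 3.4−0.7 = 2.7 V and 5.7−0.7 = 5 V, which is impossible.
Assume only D_B conducts: V_N = 5.7 − 0.7 = 5 V, so I_R = 5/0.68 = 7.35 mA.
Check D_A: its anode-to-cathode voltage is 3.4 − 5 = -1.6 V < 0.7 V, so it is off. The assumption is consistent.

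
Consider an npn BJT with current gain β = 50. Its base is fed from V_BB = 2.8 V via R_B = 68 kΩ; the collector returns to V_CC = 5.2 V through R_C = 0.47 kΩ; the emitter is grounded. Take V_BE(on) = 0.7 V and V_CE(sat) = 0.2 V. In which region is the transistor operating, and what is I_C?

Assume active. Base-emitter loop: I_B = (V_BB − V_BE)/R_B = (2.8 − 0.7)/68 = 0.0309 mA.
I_C = β·I_B = 50×0.0309 = 1.54 mA.
V_CE = V_CC − I_C·R_C = 5.2 − 1.54×0.47 = 4.47 V > V_CE(sat), so the active-region assumption holds.

active; I_C ≈ 1.5 mA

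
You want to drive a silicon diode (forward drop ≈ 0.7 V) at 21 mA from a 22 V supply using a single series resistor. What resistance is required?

The resistor drops V_S − V_D = 22 − 0.7 = 21.3 V at 21 mA.
R = 21.3 V / 21 mA = 1.01 kΩ.

R ≈ 1 kΩ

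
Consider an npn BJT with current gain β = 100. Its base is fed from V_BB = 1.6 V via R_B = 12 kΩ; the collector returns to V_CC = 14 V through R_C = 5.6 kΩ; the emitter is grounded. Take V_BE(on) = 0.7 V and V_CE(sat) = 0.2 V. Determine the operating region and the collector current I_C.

Assume active: I_B = (1.6 − 0.7)/12 = 0.075 mA, giving I_C = β·I_B = 7.5 mA.
But then V_CE = 14 − 7.5×5.6 = -28 V < V_CE(sat) = 0.2 V — impossible in the active region.
So the transistor is saturated. With V_CE = 0.2 V, I_C = (V_CC − 0.2)/R_C = 13.8/5.6 = 2.46 mA.
Check: β·I_B = 7.5 mA > I_C = 2.46 mA, confirming saturation.

saturation; I_C ≈ 2.5 mA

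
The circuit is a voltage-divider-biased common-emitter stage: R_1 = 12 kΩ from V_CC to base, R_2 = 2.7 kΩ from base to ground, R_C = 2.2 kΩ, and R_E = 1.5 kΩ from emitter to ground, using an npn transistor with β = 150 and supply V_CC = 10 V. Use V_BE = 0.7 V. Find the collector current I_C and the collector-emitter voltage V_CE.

Thevenize the base divider: V_Th = V_CC·R_2/(R_1+R_2) = 10×2.7/14.7 = 1.84 V, R_Th = R_1‖R_2 = 2.2 kΩ.
Base-emitter loop: V_Th = I_B·R_Th + V_BE + (β+1)I_B·R_E, so I_B = (1.84 − 0.7) / (2.2 + 151×1.5) = 0.00497 mA.
I_C = β·I_B = 150×0.00497 = 0.746 mA, and I_E = (β+1)I_B = 0.751 mA.
V_CE = V_CC − I_C·R_C − I_E·R_E = 10 − 0.746×2.2 − 0.751×1.5 = 7.23 V.
V_CE = 7.23 V > 0.2 V confirms active-region operation.

I_C ≈ 0.75 mA, V_CE ≈ 7.2 V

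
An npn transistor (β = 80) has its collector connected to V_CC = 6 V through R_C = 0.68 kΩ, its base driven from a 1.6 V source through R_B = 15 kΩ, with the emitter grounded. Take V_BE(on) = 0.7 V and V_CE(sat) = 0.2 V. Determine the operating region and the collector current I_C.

active; I_C ≈ 4.8 mA

Assume active. Base-emitter loop: I_B = (V_BB − V_BE)/R_B = (1.6 − 0.7)/15 = 0.06 mA.
I_C = β·I_B = 80×0.06 = 4.8 mA.
V_CE = V_CC − I_C·R_C = 6 − 4.8×0.68 = 2.74 V > V_CE(sat), so the active-region assumption holds.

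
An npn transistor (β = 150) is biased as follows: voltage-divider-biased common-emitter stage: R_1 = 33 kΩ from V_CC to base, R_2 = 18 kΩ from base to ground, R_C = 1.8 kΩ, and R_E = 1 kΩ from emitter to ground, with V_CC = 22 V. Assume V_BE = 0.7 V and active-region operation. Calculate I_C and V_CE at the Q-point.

Thevenize the base divider: V_Th = V_CC·R_2/(R_1+R_2) = 22×18/51 = 7.76 V, R_Th = R_1‖R_2 = 11.6 kΩ.
Base-emitter loop: V_Th = I_B·R_Th + V_BE + (β+1)I_B·R_E, so I_B = (7.76 − 0.7) / (11.6 + 151×1) = 0.0434 mA.
I_C = β·I_B = 150×0.0434 = 6.52 mA, and I_E = (β+1)I_B = 6.56 mA.
V_CE = V_CC − I_C·R_C − I_E·R_E = 22 − 6.52×1.8 − 6.56×1 = 3.71 V.
V_CE = 3.71 V > 0.2 V confirms active-region operation.

I_C ≈ 6.5 mA, V_CE ≈ 3.7 V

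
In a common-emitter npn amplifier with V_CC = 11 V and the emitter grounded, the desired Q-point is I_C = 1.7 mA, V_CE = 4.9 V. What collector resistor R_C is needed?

Collector loop: V_CC = I_C·R_C + V_CE.
R_C = (V_CC − V_CE)/I_C = (11 − 4.9)/1.7 = 3.59 kΩ.

R_C ≈ 3.6 kΩ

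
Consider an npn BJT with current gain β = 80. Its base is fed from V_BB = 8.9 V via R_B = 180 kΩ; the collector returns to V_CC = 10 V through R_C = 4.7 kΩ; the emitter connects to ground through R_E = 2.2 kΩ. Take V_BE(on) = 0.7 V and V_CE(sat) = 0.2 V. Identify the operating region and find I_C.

saturation; I_C ≈ 1.4 mA

Assume active: I_B = (8.9 − 0.7)/(180 + 81×2.2) = 0.0229 mA, I_C = β·I_B = 1.83 mA.
Then V_CE = 10 − 1.83×4.7 − 1.85×2.2 = -2.69 V < 0.2 V — the active assumption fails.
Re-solve with V_CE = 0.2 V. KCL at the emitter: V_E/R_E = (V_BB−0.7−V_E)/R_B + (V_CC−0.2−V_E)/R_C, giving V_E = 3.17 V.
I_C = (V_CC − 0.2 − V_E)/R_C = (9.8 − 3.17)/4.7 = 1.41 mA.
Check: I_B = (8.2 − 3.17)/180 = 0.028 mA, and β·I_B = 2.24 mA > I_C, confirming saturation.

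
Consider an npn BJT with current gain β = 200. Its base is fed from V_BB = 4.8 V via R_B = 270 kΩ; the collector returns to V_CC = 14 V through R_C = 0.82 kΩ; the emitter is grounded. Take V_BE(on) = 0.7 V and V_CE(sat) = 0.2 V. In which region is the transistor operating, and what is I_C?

active; I_C ≈ 3 mA

Assume active. Base-emitter loop: I_B = (V_BB − V_BE)/R_B = (4.8 − 0.7)/270 = 0.0152 mA.
I_C = β·I_B = 200×0.0152 = 3.04 mA.
V_CE = V_CC − I_C·R_C = 14 − 3.04×0.82 = 11.5 V > V_CE(sat), so the active-region assumption holds.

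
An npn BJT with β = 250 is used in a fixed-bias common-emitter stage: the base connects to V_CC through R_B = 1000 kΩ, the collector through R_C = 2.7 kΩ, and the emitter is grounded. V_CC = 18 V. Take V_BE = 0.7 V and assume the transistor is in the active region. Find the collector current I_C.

I_C ≈ 4.3 mA

Base loop: V_CC = I_B·R_B + V_BE, so I_B = (18 − 0.7)/1000 kΩ = 0.0173 mA.
In the active region I_C = β·I_B = 250 × 0.0173 = 4.33 mA.
Collector loop: V_CE = V_CC − I_C·R_C = 18 − 4.33×2.7 = 6.32 V.
Since V_CE = 6.32 V > V_CE(sat) ≈ 0.2 V, the transistor is in the active region as assumed.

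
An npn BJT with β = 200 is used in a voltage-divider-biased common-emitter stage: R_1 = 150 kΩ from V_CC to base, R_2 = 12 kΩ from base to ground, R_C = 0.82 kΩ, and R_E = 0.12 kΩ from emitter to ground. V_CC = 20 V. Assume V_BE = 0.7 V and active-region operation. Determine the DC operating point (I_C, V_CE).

Thevenize the base divider: V_Th = V_CC·R_2/(R_1+R_2) = 20×12/162 = 1.48 V, R_Th = R_1‖R_2 = 11.1 kΩ.
Base-emitter loop: V_Th = I_B·R_Th + V_BE + (β+1)I_B·R_E, so I_B = (1.48 − 0.7) / (11.1 + 201×0.12) = 0.0222 mA.
I_C = β·I_B = 200×0.0222 = 4.44 mA, and I_E = (β+1)I_B = 4.46 mA.
V_CE = V_CC − I_C·R_C − I_E·R_E = 20 − 4.44×0.82 − 4.46×0.12 = 15.8 V.
V_CE = 15.8 V > 0.2 V confirms active-region operation.

I_C ≈ 4.4 mA, V_CE ≈ 16 V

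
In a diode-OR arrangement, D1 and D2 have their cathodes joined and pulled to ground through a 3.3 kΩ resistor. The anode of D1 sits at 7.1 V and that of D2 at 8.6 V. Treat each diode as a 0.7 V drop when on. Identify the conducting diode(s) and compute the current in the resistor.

Assume both conduct. Then node N would need to be at both 7.1−0.7 = 6.4 V and 8.6−0.7 = 7.9 V, which is impossible.
Assume only D2 conducts: V_N = 8.6 − 0.7 = 7.9 V, so I_R = 7.9/3.3 = 2.39 mA.
Check D1: its anode-to-cathode voltage is 7.1 − 7.9 = -0.8 V < 0.7 V, so it is off. The assumption is consistent.

Only D2 conducts; I_R ≈ 2.4 mA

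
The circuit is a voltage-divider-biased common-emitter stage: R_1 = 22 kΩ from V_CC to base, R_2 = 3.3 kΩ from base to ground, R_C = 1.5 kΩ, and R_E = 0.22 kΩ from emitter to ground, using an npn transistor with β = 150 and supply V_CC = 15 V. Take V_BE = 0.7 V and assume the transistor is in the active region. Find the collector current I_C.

Thevenize the base divider: V_Th = V_CC·R_2/(R_1+R_2) = 15×3.3/25.3 = 1.96 V, R_Th = R_1‖R_2 = 2.87 kΩ.
Base-emitter loop: V_Th = I_B·R_Th + V_BE + (β+1)I_B·R_E, so I_B = (1.96 − 0.7) / (2.87 + 151×0.22) = 0.0348 mA.
I_C = β·I_B = 150×0.0348 = 5.22 mA, and I_E = (β+1)I_B = 5.26 mA.
V_CE = V_CC − I_C·R_C − I_E·R_E = 15 − 5.22×1.5 − 5.26×0.22 = 6.01 V.
V_CE = 6.01 V > 0.2 V confirms active-region operation.

I_C ≈ 5.2 mA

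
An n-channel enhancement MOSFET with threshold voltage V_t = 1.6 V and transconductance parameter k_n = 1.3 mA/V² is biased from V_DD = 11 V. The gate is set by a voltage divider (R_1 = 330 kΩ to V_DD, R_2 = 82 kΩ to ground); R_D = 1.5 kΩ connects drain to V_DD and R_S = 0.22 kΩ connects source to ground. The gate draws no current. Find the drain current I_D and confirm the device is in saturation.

I_D ≈ 0.19 mA

V_G = V_DD·R_2/(R_1+R_2) = 11×82/412 = 2.19 V.
Assume saturation: I_D = (k_n/2)(V_GS − V_t)² with V_GS = V_G − I_D·R_S = 2.19 − 0.22·I_D.
Substituting gives 0.0315·I_D² − 1.17·I_D + 0.226 = 0, with roots I_D = 0.194 or 36.9 mA.
The root I_D = 36.9 mA gives V_GS = -5.94 V ≤ V_t, so take I_D = 0.194 mA.
Then V_GS = 2.15 V and V_DS = V_DD − I_D(R_D+R_S) = 11 − 0.194×1.72 = 10.7 V.
Saturation requires V_DS ≥ V_GS − V_t = 0.547 V; 10.7 ≥ 0.547 ✓.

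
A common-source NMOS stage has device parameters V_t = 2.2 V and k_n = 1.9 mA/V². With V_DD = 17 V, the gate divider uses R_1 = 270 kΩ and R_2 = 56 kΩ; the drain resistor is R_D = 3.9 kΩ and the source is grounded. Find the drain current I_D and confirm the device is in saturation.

V_G = V_DD·R_2/(R_1+R_2) = 17×56/326 = 2.92 V. With the source grounded, V_GS = V_G = 2.92 V.
Assume saturation: I_D = (k_n/2)(V_GS − V_t)² = (1.9/2)×(2.92 − 2.2)² = 0.95×0.72² = 0.493 mA.
V_DS = V_DD − I_D·R_D = 17 − 0.493×3.9 = 15.1 V.
Saturation requires V_DS ≥ V_GS − V_t = 0.72 V; 15.1 ≥ 0.72 ✓.

I_D ≈ 0.49 mA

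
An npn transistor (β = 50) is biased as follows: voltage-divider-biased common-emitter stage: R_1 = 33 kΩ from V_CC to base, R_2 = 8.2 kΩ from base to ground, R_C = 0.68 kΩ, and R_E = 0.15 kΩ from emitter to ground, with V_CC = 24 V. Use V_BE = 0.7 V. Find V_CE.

Thevenize the base divider: V_Th = V_CC·R_2/(R_1+R_2) = 24×8.2/41.2 = 4.78 V, R_Th = R_1‖R_2 = 6.57 kΩ.
Base-emitter loop: V_Th = I_B·R_Th + V_BE + (β+1)I_B·R_E, so I_B = (4.78 − 0.7) / (6.57 + 51×0.15) = 0.287 mA.
I_C = β·I_B = 50×0.287 = 14.3 mA, and I_E = (β+1)I_B = 14.6 mA.
V_CE = V_CC − I_C·R_C − I_E·R_E = 24 − 14.3×0.68 − 14.6×0.15 = 12.1 V.
V_CE = 12.1 V > 0.2 V confirms active-region operation.

V_CE ≈ 12 V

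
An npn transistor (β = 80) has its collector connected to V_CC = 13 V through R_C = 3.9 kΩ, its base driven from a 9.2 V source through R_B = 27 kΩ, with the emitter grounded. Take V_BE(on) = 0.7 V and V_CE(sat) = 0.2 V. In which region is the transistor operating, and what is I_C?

Assume active: I_B = (9.2 − 0.7)/27 = 0.315 mA, giving I_C = β·I_B = 25.2 mA.
But then V_CE = 13 − 25.2×3.9 = -85.2 V < V_CE(sat) = 0.2 V — impossible in the active region.
So the transistor is saturated. With V_CE = 0.2 V, I_C = (V_CC − 0.2)/R_C = 12.8/3.9 = 3.28 mA.
Check: β·I_B = 25.2 mA > I_C = 3.28 mA, confirming saturation.

saturation; I_C ≈ 3.3 mA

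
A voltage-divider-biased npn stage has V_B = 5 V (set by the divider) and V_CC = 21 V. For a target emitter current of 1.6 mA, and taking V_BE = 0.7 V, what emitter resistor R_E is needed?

R_E ≈ 2.7 kΩ

V_E = V_B − V_BE = 5 − 0.7 = 4.3 V.
R_E = V_E / I_E = 4.3 / 1.6 = 2.69 kΩ.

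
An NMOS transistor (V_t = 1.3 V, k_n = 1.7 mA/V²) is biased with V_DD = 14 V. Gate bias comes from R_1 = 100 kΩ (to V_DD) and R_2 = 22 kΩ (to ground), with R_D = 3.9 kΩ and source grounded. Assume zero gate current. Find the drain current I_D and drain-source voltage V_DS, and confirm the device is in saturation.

I_D ≈ 1.3 mA, V_DS ≈ 9 V

V_G = V_DD·R_2/(R_1+R_2) = 14×22/122 = 2.52 V. With the source grounded, V_GS = V_G = 2.52 V.
Assume saturation: I_D = (k_n/2)(V_GS − V_t)² = (1.7/2)×(2.52 − 1.3)² = 0.85×1.22² = 1.27 mA.
V_DS = V_DD − I_D·R_D = 14 − 1.27×3.9 = 9.03 V.
Saturation requires V_DS ≥ V_GS − V_t = 1.22 V; 9.03 ≥ 1.22 ✓.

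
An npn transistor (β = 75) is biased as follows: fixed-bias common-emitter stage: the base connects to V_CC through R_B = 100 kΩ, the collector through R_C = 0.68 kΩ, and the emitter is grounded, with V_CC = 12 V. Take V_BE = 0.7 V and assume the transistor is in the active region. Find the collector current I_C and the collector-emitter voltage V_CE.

I_C ≈ 8.5 mA, V_CE ≈ 6.2 V

Base loop: V_CC = I_B·R_B + V_BE, so I_B = (12 − 0.7)/100 kΩ = 0.113 mA.
In the active region I_C = β·I_B = 75 × 0.113 = 8.47 mA.
Collector loop: V_CE = V_CC − I_C·R_C = 12 − 8.47×0.68 = 6.24 V.
Since V_CE = 6.24 V > V_CE(sat) ≈ 0.2 V, the transistor is in the active region as assumed.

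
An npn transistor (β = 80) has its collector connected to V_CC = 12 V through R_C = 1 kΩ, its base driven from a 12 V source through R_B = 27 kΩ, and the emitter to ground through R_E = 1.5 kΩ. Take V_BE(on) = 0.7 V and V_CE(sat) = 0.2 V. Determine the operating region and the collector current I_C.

Assume active: I_B = (12 − 0.7)/(27 + 81×1.5) = 0.0761 mA, I_C = β·I_B = 6.09 mA.
Then V_CE = 12 − 6.09×1 − 6.16×1.5 = -3.33 V < 0.2 V — the active assumption fails.
Re-solve with V_CE = 0.2 V. KCL at the emitter: V_E/R_E = (V_BB−0.7−V_E)/R_B + (V_CC−0.2−V_E)/R_C, giving V_E = 7.17 V.
I_C = (V_CC − 0.2 − V_E)/R_C = (11.8 − 7.17)/1 = 4.63 mA.
Check: I_B = (11.3 − 7.17)/27 = 0.153 mA, and β·I_B = 12.2 mA > I_C, confirming saturation.

saturation; I_C ≈ 4.6 mA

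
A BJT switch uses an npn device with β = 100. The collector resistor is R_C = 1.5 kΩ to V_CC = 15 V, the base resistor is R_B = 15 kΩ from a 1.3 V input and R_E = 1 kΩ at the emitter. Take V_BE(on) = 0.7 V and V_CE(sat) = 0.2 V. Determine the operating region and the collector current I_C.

Assume active. Base-emitter loop: I_B = (V_BB − V_BE)/(R_B + (β+1)R_E) = (1.3 − 0.7)/(15 + 101×1) = 0.00517 mA.
I_C = β·I_B = 100×0.00517 = 0.517 mA.
V_CE = V_CC − I_C·R_C − I_E·R_E = 15 − 0.517×1.5 − 0.522×1 = 13.7 V > V_CE(sat), so the active-region assumption holds.

active; I_C ≈ 0.52 mA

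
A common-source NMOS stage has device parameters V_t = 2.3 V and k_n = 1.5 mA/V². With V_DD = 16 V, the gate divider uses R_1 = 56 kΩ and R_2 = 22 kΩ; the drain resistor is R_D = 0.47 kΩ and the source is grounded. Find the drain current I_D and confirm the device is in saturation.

V_G = V_DD·R_2/(R_1+R_2) = 16×22/78 = 4.51 V. With the source grounded, V_GS = V_G = 4.51 V.
Assume saturation: I_D = (k_n/2)(V_GS − V_t)² = (1.5/2)×(4.51 − 2.3)² = 0.75×2.21² = 3.67 mA.
V_DS = V_DD − I_D·R_D = 16 − 3.67×0.47 = 14.3 V.
Saturation requires V_DS ≥ V_GS − V_t = 2.21 V; 14.3 ≥ 2.21 ✓.

I_D ≈ 3.7 mA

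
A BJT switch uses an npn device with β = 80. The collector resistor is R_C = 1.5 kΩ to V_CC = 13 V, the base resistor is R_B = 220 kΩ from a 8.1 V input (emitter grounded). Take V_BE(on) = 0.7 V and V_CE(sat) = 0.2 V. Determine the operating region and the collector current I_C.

active; I_C ≈ 2.7 mA

Assume active. Base-emitter loop: I_B = (V_BB − V_BE)/R_B = (8.1 − 0.7)/220 = 0.0336 mA.
I_C = β·I_B = 80×0.0336 = 2.69 mA.
V_CE = V_CC − I_C·R_C = 13 − 2.69×1.5 = 8.96 V > V_CE(sat), so the active-region assumption holds.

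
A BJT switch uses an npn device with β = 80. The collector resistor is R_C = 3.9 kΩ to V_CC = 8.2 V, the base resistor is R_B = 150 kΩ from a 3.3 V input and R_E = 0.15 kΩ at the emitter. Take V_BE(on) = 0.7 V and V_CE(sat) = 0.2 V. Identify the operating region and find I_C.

Assume active. Base-emitter loop: I_B = (V_BB − V_BE)/(R_B + (β+1)R_E) = (3.3 − 0.7)/(150 + 81×0.15) = 0.016 mA.
I_C = β·I_B = 80×0.016 = 1.28 mA.
V_CE = V_CC − I_C·R_C − I_E·R_E = 8.2 − 1.28×3.9 − 1.3×0.15 = 3 V > V_CE(sat), so the active-region assumption holds.

active; I_C ≈ 1.3 mA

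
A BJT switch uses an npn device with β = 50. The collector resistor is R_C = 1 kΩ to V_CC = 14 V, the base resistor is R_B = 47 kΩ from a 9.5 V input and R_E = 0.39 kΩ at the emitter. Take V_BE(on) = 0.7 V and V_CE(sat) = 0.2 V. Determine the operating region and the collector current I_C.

active; I_C ≈ 6.6 mA

Assume active. Base-emitter loop: I_B = (V_BB − V_BE)/(R_B + (β+1)R_E) = (9.5 − 0.7)/(47 + 51×0.39) = 0.132 mA.
I_C = β·I_B = 50×0.132 = 6.58 mA.
V_CE = V_CC − I_C·R_C − I_E·R_E = 14 − 6.58×1 − 6.71×0.39 = 4.81 V > V_CE(sat), so the active-region assumption holds.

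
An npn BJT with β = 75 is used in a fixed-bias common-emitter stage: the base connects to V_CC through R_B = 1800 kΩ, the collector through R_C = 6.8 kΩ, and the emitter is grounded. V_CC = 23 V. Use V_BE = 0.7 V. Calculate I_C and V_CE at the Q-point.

I_C ≈ 0.93 mA, V_CE ≈ 17 V

Base loop: V_CC = I_B·R_B + V_BE, so I_B = (23 − 0.7)/1800 kΩ = 0.0124 mA.
In the active region I_C = β·I_B = 75 × 0.0124 = 0.929 mA.
Collector loop: V_CE = V_CC − I_C·R_C = 23 − 0.929×6.8 = 16.7 V.
Since V_CE = 16.7 V > V_CE(sat) ≈ 0.2 V, the transistor is in the active region as assumed.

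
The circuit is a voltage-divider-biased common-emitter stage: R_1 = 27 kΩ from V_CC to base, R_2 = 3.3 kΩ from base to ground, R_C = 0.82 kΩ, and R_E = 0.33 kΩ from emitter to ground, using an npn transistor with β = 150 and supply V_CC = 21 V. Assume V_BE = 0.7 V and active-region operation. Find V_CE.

V_CE ≈ 16 V

Thevenize the base divider: V_Th = V_CC·R_2/(R_1+R_2) = 21×3.3/30.3 = 2.29 V, R_Th = R_1‖R_2 = 2.94 kΩ.
Base-emitter loop: V_Th = I_B·R_Th + V_BE + (β+1)I_B·R_E, so I_B = (2.29 − 0.7) / (2.94 + 151×0.33) = 0.0301 mA.
I_C = β·I_B = 150×0.0301 = 4.51 mA, and I_E = (β+1)I_B = 4.54 mA.
V_CE = V_CC − I_C·R_C − I_E·R_E = 21 − 4.51×0.82 − 4.54×0.33 = 15.8 V.
V_CE = 15.8 V > 0.2 V confirms active-region operation.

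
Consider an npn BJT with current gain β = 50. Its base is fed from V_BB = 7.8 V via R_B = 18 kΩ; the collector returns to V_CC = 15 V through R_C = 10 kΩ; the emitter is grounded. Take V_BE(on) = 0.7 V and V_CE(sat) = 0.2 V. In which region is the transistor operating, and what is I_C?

saturation; I_C ≈ 1.5 mA

Assume active: I_B = (7.8 − 0.7)/18 = 0.394 mA, giving I_C = β·I_B = 19.7 mA.
But then V_CE = 15 − 19.7×10 = -182 V < V_CE(sat) = 0.2 V — impossible in the active region.
So the transistor is saturated. With V_CE = 0.2 V, I_C = (V_CC − 0.2)/R_C = 14.8/10 = 1.48 mA.
Check: β·I_B = 19.7 mA > I_C = 1.48 mA, confirming saturation.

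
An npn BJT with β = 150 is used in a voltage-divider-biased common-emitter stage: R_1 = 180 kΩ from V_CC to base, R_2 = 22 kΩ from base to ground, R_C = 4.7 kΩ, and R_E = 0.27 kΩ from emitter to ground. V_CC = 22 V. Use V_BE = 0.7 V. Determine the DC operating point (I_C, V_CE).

Thevenize the base divider: V_Th = V_CC·R_2/(R_1+R_2) = 22×22/202 = 2.4 V, R_Th = R_1‖R_2 = 19.6 kΩ.
Base-emitter loop: V_Th = I_B·R_Th + V_BE + (β+1)I_B·R_E, so I_B = (2.4 − 0.7) / (19.6 + 151×0.27) = 0.0281 mA.
I_C = β·I_B = 150×0.0281 = 4.21 mA, and I_E = (β+1)I_B = 4.24 mA.
V_CE = V_CC − I_C·R_C − I_E·R_E = 22 − 4.21×4.7 − 4.24×0.27 = 1.05 V.
V_CE = 1.05 V > 0.2 V confirms active-region operation.

I_C ≈ 4.2 mA, V_CE ≈ 1 V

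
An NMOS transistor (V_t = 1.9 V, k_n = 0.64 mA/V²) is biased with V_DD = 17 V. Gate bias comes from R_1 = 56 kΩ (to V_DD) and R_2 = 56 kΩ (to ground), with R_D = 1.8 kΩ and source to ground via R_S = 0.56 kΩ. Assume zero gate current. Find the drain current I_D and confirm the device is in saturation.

I_D ≈ 4.8 mA

V_G = V_DD·R_2/(R_1+R_2) = 17×56/112 = 8.5 V.
Assume saturation: I_D = (k_n/2)(V_GS − V_t)² with V_GS = V_G − I_D·R_S = 8.5 − 0.56·I_D.
Substituting gives 0.1·I_D² − 3.37·I_D + 13.9 = 0, with roots I_D = 4.84 or 28.7 mA.
The root I_D = 28.7 mA gives V_GS = -7.57 V ≤ V_t, so take I_D = 4.84 mA.
Then V_GS = 5.79 V and V_DS = V_DD − I_D(R_D+R_S) = 17 − 4.84×2.36 = 5.58 V.
Saturation requires V_DS ≥ V_GS − V_t = 3.89 V; 5.58 ≥ 3.89 ✓.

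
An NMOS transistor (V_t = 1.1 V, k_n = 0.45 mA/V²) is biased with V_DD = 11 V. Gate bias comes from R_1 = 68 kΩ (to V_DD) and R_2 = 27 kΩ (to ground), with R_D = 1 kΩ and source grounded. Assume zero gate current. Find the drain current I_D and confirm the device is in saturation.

I_D ≈ 0.92 mA

V_G = V_DD·R_2/(R_1+R_2) = 11×27/95 = 3.13 V. With the source grounded, V_GS = V_G = 3.13 V.
Assume saturation: I_D = (k_n/2)(V_GS − V_t)² = (0.45/2)×(3.13 − 1.1)² = 0.225×2.03² = 0.924 mA.
V_DS = V_DD − I_D·R_D = 11 − 0.924×1 = 10.1 V.
Saturation requires V_DS ≥ V_GS − V_t = 2.03 V; 10.1 ≥ 2.03 ✓.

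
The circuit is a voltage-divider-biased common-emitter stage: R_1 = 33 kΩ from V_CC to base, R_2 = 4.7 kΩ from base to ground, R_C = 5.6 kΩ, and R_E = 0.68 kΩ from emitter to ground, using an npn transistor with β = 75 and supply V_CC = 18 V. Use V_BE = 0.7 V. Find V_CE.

Thevenize the base divider: V_Th = V_CC·R_2/(R_1+R_2) = 18×4.7/37.7 = 2.24 V, R_Th = R_1‖R_2 = 4.11 kΩ.
Base-emitter loop: V_Th = I_B·R_Th + V_BE + (β+1)I_B·R_E, so I_B = (2.24 − 0.7) / (4.11 + 76×0.68) = 0.0277 mA.
I_C = β·I_B = 75×0.0277 = 2.08 mA, and I_E = (β+1)I_B = 2.1 mA.
V_CE = V_CC − I_C·R_C − I_E·R_E = 18 − 2.08×5.6 − 2.1×0.68 = 4.95 V.
V_CE = 4.95 V > 0.2 V confirms active-region operation.

V_CE ≈ 4.9 V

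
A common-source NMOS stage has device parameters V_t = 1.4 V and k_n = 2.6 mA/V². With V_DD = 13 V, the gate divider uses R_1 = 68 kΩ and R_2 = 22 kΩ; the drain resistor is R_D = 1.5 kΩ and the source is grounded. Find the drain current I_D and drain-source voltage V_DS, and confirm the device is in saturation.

V_G = V_DD·R_2/(R_1+R_2) = 13×22/90 = 3.18 V. With the source grounded, V_GS = V_G = 3.18 V.
Assume saturation: I_D = (k_n/2)(V_GS − V_t)² = (2.6/2)×(3.18 − 1.4)² = 1.3×1.78² = 4.11 mA.
V_DS = V_DD − I_D·R_D = 13 − 4.11×1.5 = 6.84 V.
Saturation requires V_DS ≥ V_GS − V_t = 1.78 V; 6.84 ≥ 1.78 ✓.

I_D ≈ 4.1 mA, V_DS ≈ 6.8 V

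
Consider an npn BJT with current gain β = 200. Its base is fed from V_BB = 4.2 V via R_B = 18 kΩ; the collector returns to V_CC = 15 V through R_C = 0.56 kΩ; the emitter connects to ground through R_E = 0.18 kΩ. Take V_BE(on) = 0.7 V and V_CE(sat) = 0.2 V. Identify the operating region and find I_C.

Assume active. Base-emitter loop: I_B = (V_BB − V_BE)/(R_B + (β+1)R_E) = (4.2 − 0.7)/(18 + 201×0.18) = 0.0646 mA.
I_C = β·I_B = 200×0.0646 = 12.9 mA.
V_CE = V_CC − I_C·R_C − I_E·R_E = 15 − 12.9×0.56 − 13×0.18 = 5.43 V > V_CE(sat), so the active-region assumption holds.

active; I_C ≈ 13 mA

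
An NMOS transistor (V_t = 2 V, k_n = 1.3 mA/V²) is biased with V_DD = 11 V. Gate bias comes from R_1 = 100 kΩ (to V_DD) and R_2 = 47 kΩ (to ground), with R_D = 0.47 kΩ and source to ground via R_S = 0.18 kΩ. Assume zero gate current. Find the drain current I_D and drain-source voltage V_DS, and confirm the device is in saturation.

V_G = V_DD·R_2/(R_1+R_2) = 11×47/147 = 3.52 V.
Assume saturation: I_D = (k_n/2)(V_GS − V_t)² with V_GS = V_G − I_D·R_S = 3.52 − 0.18·I_D.
Substituting gives 0.0211·I_D² − 1.35·I_D + 1.5 = 0, with roots I_D = 1.12 or 63.2 mA.
The root I_D = 63.2 mA gives V_GS = -7.86 V ≤ V_t, so take I_D = 1.12 mA.
Then V_GS = 3.31 V and V_DS = V_DD − I_D(R_D+R_S) = 11 − 1.12×0.65 = 10.3 V.
Saturation requires V_DS ≥ V_GS − V_t = 1.31 V; 10.3 ≥ 1.31 ✓.

I_D ≈ 1.1 mA, V_DS ≈ 10 V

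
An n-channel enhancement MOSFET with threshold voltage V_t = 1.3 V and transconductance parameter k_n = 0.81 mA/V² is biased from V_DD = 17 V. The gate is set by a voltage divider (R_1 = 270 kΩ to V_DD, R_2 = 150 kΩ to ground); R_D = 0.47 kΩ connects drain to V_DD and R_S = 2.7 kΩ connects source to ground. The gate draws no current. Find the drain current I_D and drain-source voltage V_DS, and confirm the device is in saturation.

I_D ≈ 1.1 mA, V_DS ≈ 13 V

V_G = V_DD·R_2/(R_1+R_2) = 17×150/420 = 6.07 V.
Assume saturation: I_D = (k_n/2)(V_GS − V_t)² with V_GS = V_G − I_D·R_S = 6.07 − 2.7·I_D.
Substituting gives 2.95·I_D² − 11.4·I_D + 9.22 = 0, with roots I_D = 1.14 or 2.73 mA.
The root I_D = 2.73 mA gives V_GS = -1.3 V ≤ V_t, so take I_D = 1.14 mA.
Then V_GS = 2.98 V and V_DS = V_DD − I_D(R_D+R_S) = 17 − 1.14×3.17 = 13.4 V.
Saturation requires V_DS ≥ V_GS − V_t = 1.68 V; 13.4 ≥ 1.68 ✓.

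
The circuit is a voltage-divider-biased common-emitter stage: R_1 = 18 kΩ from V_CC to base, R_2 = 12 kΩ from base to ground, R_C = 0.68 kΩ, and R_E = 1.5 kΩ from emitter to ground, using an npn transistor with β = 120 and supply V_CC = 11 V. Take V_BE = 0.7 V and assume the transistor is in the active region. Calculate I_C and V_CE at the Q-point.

Thevenize the base divider: V_Th = V_CC·R_2/(R_1+R_2) = 11×12/30 = 4.4 V, R_Th = R_1‖R_2 = 7.2 kΩ.
Base-emitter loop: V_Th = I_B·R_Th + V_BE + (β+1)I_B·R_E, so I_B = (4.4 − 0.7) / (7.2 + 121×1.5) = 0.0196 mA.
I_C = β·I_B = 120×0.0196 = 2.35 mA, and I_E = (β+1)I_B = 2.37 mA.
V_CE = V_CC − I_C·R_C − I_E·R_E = 11 − 2.35×0.68 − 2.37×1.5 = 5.84 V.
V_CE = 5.84 V > 0.2 V confirms active-region operation.

I_C ≈ 2.4 mA, V_CE ≈ 5.8 V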